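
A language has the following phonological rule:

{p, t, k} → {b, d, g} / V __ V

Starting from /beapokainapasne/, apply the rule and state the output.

beabogainabasne

/p/ is a voiceless stop between vowels /a/ and /o/, so it voices to [b].
/k/ is a voiceless stop between vowels /o/ and /a/, so it voices to [g].
/p/ is a voiceless stop between vowels /a/ and /a/, so it voices to [b].
Surface form: [beabogainabasne].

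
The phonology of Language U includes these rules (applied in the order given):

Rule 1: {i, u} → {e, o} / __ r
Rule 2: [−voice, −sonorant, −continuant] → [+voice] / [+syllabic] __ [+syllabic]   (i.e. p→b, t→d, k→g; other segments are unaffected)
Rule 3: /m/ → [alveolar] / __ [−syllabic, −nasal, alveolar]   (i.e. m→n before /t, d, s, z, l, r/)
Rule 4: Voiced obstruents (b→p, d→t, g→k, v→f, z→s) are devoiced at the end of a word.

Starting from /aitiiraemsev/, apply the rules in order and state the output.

Rule 1 (pre-rhotic lowering): /i/ is a high vowel immediately before /r/, so it lowers to [e]. /aitiiraemsev/ → aitieraemsev.
Rule 2 (intervocalic voicing): /t/ is a voiceless stop between vowels /i/ and /i/, so it voices to [d]. /aitieraemsev/ → aidieraemsev.
Rule 3 (nasal place assimilation): /m/ precedes the alveolar consonant /s/, so it assimilates in place to [n]. /aidieraemsev/ → aidieraensev.
Rule 4 (final devoicing): /v/ is a voiced obstruent in word-final position, so it devoices to [f]. /aidieraensev/ → aidieraensef.

aidieraensef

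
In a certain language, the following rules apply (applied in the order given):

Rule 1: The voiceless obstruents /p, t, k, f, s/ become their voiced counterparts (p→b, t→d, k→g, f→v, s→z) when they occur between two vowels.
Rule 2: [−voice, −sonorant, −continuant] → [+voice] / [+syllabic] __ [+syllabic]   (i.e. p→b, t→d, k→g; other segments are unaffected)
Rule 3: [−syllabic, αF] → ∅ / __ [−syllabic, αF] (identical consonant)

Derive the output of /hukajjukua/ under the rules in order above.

hugajugua

Rule 1 (intervocalic voicing): /k/ is a voiceless obstruent between vowels /u/ and /a/, so it voices to [g]. /k/ is a voiceless obstruent between vowels /u/ and /u/, so it voices to [g]. /hukajjukua/ → hugajjugua.
Rule 2 (intervocalic voicing): no segment meets the environment; /hugajjugua/ is unchanged.
Rule 3 (degemination): /jj/ is a geminate; the first /j/ deletes. /hugajjugua/ → hugajugua.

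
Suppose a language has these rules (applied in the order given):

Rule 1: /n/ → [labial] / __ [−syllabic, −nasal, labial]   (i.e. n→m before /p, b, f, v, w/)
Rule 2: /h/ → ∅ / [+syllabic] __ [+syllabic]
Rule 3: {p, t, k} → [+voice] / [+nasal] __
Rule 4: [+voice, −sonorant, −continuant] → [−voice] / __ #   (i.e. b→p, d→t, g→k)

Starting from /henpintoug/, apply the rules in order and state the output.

Rule 1 (nasal place assimilation): /n/ precedes the labial consonant /p/, so it assimilates in place to [m]. /henpintoug/ → hempintoug.
Rule 2 (intervocalic h-deletion): no segment meets the environment; /hempintoug/ is unchanged.
Rule 3 (post-nasal voicing): /p/ is a voiceless stop immediately after the nasal /m/, so it voices to [b]. /t/ is a voiceless stop immediately after the nasal /n/, so it voices to [d]. /hempintoug/ → hembindoug.
Rule 4 (final devoicing): /g/ is a voiced stop in word-final position, so it devoices to [k]. /hembindoug/ → hembindouk.

hembindouk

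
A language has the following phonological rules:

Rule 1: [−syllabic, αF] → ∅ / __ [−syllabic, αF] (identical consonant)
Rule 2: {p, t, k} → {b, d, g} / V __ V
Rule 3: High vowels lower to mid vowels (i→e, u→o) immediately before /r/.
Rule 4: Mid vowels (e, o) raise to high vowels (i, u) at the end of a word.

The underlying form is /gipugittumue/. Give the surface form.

gibugidumui

Rule 1 (degemination): /tt/ is a geminate; the first /t/ deletes. /gipugittumue/ → gipugitumue.
Rule 2 (intervocalic voicing): /p/ is a voiceless stop between vowels /i/ and /u/, so it voices to [b]. /t/ is a voiceless stop between vowels /i/ and /u/, so it voices to [d]. /gipugitumue/ → gibugidumue.
Rule 3 (pre-rhotic lowering): no segment meets the environment; /gibugidumue/ is unchanged.
Rule 4 (final vowel raising): /e/ is a mid vowel in word-final position, so it raises to [i]. /gibugidumue/ → gibugidumui.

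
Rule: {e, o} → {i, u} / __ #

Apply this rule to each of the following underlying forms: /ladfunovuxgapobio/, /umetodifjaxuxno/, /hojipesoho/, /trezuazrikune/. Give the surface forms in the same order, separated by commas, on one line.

/ladfunovuxgapobio/: /o/ is a mid vowel in word-final position, so it raises to [u]. → [ladfunovuxgapobiu].
/umetodifjaxuxno/: /o/ is a mid vowel in word-final position, so it raises to [u]. → [umetodifjaxuxnu].
/hojipesoho/: /o/ is a mid vowel in word-final position, so it raises to [u]. → [hojipesohu].
/trezuazrikune/: /e/ is a mid vowel in word-final position, so it raises to [i]. → [trezuazrikuni].

ladfunovuxgapobiu, umetodifjaxuxnu, hojipesohu, trezuazrikuni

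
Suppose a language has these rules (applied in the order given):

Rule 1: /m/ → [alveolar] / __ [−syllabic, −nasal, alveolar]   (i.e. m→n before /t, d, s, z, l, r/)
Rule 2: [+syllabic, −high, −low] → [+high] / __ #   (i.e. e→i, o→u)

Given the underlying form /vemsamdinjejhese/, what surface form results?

Rule 1 (nasal place assimilation): /m/ precedes the alveolar consonant /s/, so it assimilates in place to [n]. /m/ precedes the alveolar consonant /d/, so it assimilates in place to [n]. /vemsamdinjejhese/ → vensandinjejhese.
Rule 2 (final vowel raising): /e/ is a mid vowel in word-final position, so it raises to [i]. /vensandinjejhese/ → vensandinjejhesi.

vensandinjejhesi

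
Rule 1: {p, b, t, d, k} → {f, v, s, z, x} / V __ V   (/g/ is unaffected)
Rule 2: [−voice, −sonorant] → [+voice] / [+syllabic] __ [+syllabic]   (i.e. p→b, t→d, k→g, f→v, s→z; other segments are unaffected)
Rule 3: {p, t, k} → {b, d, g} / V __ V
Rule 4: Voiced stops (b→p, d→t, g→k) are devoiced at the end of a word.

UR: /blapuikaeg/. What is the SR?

Rule 1 (intervocalic spirantization): /p/ is a stop between vowels /a/ and /u/, so it spirantizes to the fricative [f]. /k/ is a stop between vowels /i/ and /a/, so it spirantizes to the fricative [x]. /blapuikaeg/ → blafuixaeg.
Rule 2 (intervocalic voicing): /f/ is a voiceless obstruent between vowels /a/ and /u/, so it voices to [v]. /blafuixaeg/ → blavuixaeg.
Rule 3 (intervocalic voicing): no segment meets the environment; /blavuixaeg/ is unchanged.
Rule 4 (final devoicing): /g/ is a voiced stop in word-final position, so it devoices to [k]. /blavuixaeg/ → blavuixaek.

blavuixaek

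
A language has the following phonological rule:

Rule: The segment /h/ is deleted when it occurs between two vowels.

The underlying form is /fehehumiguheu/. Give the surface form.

feeumigueu

/h/ occurs between vowels /e/ and /e/, so it deletes.
/h/ occurs between vowels /e/ and /u/, so it deletes.
/h/ occurs between vowels /u/ and /e/, so it deletes.
Surface form: [feeumigueu].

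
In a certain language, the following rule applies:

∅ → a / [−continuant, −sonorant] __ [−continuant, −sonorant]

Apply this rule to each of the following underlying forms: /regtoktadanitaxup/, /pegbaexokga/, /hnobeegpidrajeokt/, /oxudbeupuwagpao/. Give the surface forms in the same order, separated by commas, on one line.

/regtoktadanitaxup/: /g/ and /t/ form a stop–stop cluster, so [a] is inserted between them. /k/ and /t/ form a stop–stop cluster, so [a] is inserted between them. → [regatokatadanitaxup].
/pegbaexokga/: /g/ and /b/ form a stop–stop cluster, so [a] is inserted between them. /k/ and /g/ form a stop–stop cluster, so [a] is inserted between them. → [pegabaexokaga].
/hnobeegpidrajeokt/: /g/ and /p/ form a stop–stop cluster, so [a] is inserted between them. /k/ and /t/ form a stop–stop cluster, so [a] is inserted between them. → [hnobeegapidrajeokat].
/oxudbeupuwagpao/: /d/ and /b/ form a stop–stop cluster, so [a] is inserted between them. /g/ and /p/ form a stop–stop cluster, so [a] is inserted between them. → [oxudabeupuwagapao].

regatokatadanitaxup, pegabaexokaga, hnobeegapidrajeokat, oxudabeupuwagapao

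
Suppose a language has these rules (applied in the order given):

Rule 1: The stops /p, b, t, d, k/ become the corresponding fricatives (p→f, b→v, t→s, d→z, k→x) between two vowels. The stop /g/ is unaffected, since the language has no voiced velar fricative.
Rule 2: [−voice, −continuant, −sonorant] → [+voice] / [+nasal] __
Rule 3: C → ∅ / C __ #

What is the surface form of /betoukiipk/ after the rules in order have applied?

besouxiip

Rule 1 (intervocalic spirantization): /t/ is a stop between vowels /e/ and /o/, so it spirantizes to the fricative [s]. /k/ is a stop between vowels /u/ and /i/, so it spirantizes to the fricative [x]. /betoukiipk/ → besouxiipk.
Rule 2 (post-nasal voicing): no segment meets the environment; /besouxiipk/ is unchanged.
Rule 3 (final cluster simplification): /k/ is the second consonant of a word-final cluster /pk/, so it deletes. /besouxiipk/ → besouxiip.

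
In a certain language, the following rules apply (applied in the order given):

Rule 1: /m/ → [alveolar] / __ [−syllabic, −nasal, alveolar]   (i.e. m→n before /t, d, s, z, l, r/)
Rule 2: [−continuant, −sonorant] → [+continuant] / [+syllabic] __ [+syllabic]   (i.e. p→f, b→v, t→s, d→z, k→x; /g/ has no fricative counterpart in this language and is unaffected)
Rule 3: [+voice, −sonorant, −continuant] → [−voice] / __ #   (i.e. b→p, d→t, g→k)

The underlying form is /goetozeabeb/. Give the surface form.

Rule 1 (nasal place assimilation): no segment meets the environment; /goetozeabeb/ is unchanged.
Rule 2 (intervocalic spirantization): /t/ is a stop between vowels /e/ and /o/, so it spirantizes to the fricative [s]. /b/ is a stop between vowels /a/ and /e/, so it spirantizes to the fricative [v]. /goetozeabeb/ → goesozeaveb.
Rule 3 (final devoicing): /b/ is a voiced stop in word-final position, so it devoices to [p]. /goesozeaveb/ → goesozeavep.

goesozeavep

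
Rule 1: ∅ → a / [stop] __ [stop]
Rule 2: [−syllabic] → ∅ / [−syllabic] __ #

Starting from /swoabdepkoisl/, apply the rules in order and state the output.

swoabadepakois

Rule 1 (stop-cluster a-epenthesis): /b/ and /d/ form a stop–stop cluster, so [a] is inserted between them. /p/ and /k/ form a stop–stop cluster, so [a] is inserted between them. /swoabdepkoisl/ → swoabadepakoisl.
Rule 2 (final cluster simplification): /l/ is the second consonant of a word-final cluster /sl/, so it deletes. /swoabadepakoisl/ → swoabadepakois.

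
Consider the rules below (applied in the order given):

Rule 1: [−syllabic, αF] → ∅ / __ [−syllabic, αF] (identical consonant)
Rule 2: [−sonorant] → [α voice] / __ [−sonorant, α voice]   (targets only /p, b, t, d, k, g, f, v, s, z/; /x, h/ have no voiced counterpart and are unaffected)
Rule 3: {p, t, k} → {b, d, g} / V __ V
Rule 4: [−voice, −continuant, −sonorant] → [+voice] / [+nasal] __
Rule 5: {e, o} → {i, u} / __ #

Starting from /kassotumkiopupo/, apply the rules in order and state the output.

kasodumgiobubu

Rule 1 (degemination): /ss/ is a geminate; the first /s/ deletes. /kassotumkiopupo/ → kasotumkiopupo.
Rule 2 (regressive voicing assimilation): no segment meets the environment; /kasotumkiopupo/ is unchanged.
Rule 3 (intervocalic voicing): /t/ is a voiceless stop between vowels /o/ and /u/, so it voices to [d]. /p/ is a voiceless stop between vowels /o/ and /u/, so it voices to [b]. /p/ is a voiceless stop between vowels /u/ and /o/, so it voices to [b]. /kasotumkiopupo/ → kasodumkiobubo.
Rule 4 (post-nasal voicing): /k/ is a voiceless stop immediately after the nasal /m/, so it voices to [g]. /kasodumkiobubo/ → kasodumgiobubo.
Rule 5 (final vowel raising): /o/ is a mid vowel in word-final position, so it raises to [u]. /kasodumgiobubo/ → kasodumgiobubu.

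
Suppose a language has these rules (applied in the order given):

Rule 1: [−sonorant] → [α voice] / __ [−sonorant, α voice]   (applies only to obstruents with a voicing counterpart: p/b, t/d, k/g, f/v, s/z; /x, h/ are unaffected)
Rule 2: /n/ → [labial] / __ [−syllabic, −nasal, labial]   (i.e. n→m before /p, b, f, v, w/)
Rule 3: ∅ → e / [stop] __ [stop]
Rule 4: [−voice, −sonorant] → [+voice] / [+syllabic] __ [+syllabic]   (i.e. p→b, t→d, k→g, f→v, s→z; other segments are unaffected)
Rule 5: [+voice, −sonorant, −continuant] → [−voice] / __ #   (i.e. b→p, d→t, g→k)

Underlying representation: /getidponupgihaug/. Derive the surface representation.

Rule 1 (regressive voicing assimilation): /d/ precedes the voiceless obstruent /p/, so it devoices to [t] by assimilation. /p/ precedes the voiced obstruent /g/, so it voices to [b] by assimilation. /getidponupgihaug/ → getitponubgihaug.
Rule 2 (nasal place assimilation): no segment meets the environment; /getitponubgihaug/ is unchanged.
Rule 3 (stop-cluster e-epenthesis): /t/ and /p/ form a stop–stop cluster, so [e] is inserted between them. /b/ and /g/ form a stop–stop cluster, so [e] is inserted between them. /getitponubgihaug/ → getiteponubegihaug.
Rule 4 (intervocalic voicing): /t/ is a voiceless obstruent between vowels /e/ and /i/, so it voices to [d]. /t/ is a voiceless obstruent between vowels /i/ and /e/, so it voices to [d]. /p/ is a voiceless obstruent between vowels /e/ and /o/, so it voices to [b]. /getiteponubegihaug/ → gedidebonubegihaug.
Rule 5 (final devoicing): /g/ is a voiced stop in word-final position, so it devoices to [k]. /gedidebonubegihaug/ → gedidebonubegihauk.

gedidebonubegihauk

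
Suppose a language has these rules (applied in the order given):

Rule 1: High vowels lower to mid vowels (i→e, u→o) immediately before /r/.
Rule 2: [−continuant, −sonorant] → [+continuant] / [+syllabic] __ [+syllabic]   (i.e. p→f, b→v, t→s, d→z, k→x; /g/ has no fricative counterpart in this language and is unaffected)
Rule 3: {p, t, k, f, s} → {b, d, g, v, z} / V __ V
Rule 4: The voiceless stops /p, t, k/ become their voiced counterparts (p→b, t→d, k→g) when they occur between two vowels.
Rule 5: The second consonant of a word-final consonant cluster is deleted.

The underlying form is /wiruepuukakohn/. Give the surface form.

Rule 1 (pre-rhotic lowering): /i/ is a high vowel immediately before /r/, so it lowers to [e]. /wiruepuukakohn/ → weruepuukakohn.
Rule 2 (intervocalic spirantization): /p/ is a stop between vowels /e/ and /u/, so it spirantizes to the fricative [f]. /k/ is a stop between vowels /u/ and /a/, so it spirantizes to the fricative [x]. /k/ is a stop between vowels /a/ and /o/, so it spirantizes to the fricative [x]. /weruepuukakohn/ → weruefuuxaxohn.
Rule 3 (intervocalic voicing): /f/ is a voiceless obstruent between vowels /e/ and /u/, so it voices to [v]. /weruefuuxaxohn/ → weruevuuxaxohn.
Rule 4 (intervocalic voicing): no segment meets the environment; /weruevuuxaxohn/ is unchanged.
Rule 5 (final cluster simplification): /n/ is the second consonant of a word-final cluster /hn/, so it deletes. /weruevuuxaxohn/ → weruevuuxaxoh.

weruevuuxaxoh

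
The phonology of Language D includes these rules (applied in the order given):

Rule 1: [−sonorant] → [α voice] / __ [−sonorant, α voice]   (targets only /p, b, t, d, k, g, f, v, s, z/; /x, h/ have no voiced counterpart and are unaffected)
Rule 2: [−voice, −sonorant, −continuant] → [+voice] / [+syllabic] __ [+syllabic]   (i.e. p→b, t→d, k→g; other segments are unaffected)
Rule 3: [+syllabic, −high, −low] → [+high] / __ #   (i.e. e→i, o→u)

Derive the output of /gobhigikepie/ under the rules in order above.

gophigigebii

Rule 1 (regressive voicing assimilation): /b/ precedes the voiceless obstruent /h/, so it devoices to [p] by assimilation. /gobhigikepie/ → gophigikepie.
Rule 2 (intervocalic voicing): /k/ is a voiceless stop between vowels /i/ and /e/, so it voices to [g]. /p/ is a voiceless stop between vowels /e/ and /i/, so it voices to [b]. /gophigikepie/ → gophigigebie.
Rule 3 (final vowel raising): /e/ is a mid vowel in word-final position, so it raises to [i]. /gophigigebie/ → gophigigebii.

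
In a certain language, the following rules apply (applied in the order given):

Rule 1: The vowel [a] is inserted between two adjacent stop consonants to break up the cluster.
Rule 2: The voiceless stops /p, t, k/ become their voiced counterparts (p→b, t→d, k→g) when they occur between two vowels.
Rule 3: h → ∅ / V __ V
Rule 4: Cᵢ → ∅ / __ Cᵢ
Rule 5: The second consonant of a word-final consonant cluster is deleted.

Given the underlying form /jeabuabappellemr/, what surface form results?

jeabuabababelem

Rule 1 (stop-cluster a-epenthesis): /p/ and /p/ form a stop–stop cluster, so [a] is inserted between them. /jeabuabappellemr/ → jeabuabapapellemr.
Rule 2 (intervocalic voicing): /p/ is a voiceless stop between vowels /a/ and /a/, so it voices to [b]. /p/ is a voiceless stop between vowels /a/ and /e/, so it voices to [b]. /jeabuabapapellemr/ → jeabuabababellemr.
Rule 3 (intervocalic h-deletion): no segment meets the environment; /jeabuabababellemr/ is unchanged.
Rule 4 (degemination): /ll/ is a geminate; the first /l/ deletes. /jeabuabababellemr/ → jeabuabababelemr.
Rule 5 (final cluster simplification): /r/ is the second consonant of a word-final cluster /mr/, so it deletes. /jeabuabababelemr/ → jeabuabababelem.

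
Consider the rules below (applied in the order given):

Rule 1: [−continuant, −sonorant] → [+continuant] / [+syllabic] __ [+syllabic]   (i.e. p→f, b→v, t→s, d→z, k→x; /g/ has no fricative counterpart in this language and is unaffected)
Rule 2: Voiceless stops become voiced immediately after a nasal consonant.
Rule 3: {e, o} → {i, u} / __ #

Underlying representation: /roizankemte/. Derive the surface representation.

Rule 1 (intervocalic spirantization): no segment meets the environment; /roizankemte/ is unchanged.
Rule 2 (post-nasal voicing): /k/ is a voiceless stop immediately after the nasal /n/, so it voices to [g]. /t/ is a voiceless stop immediately after the nasal /m/, so it voices to [d]. /roizankemte/ → roizangemde.
Rule 3 (final vowel raising): /e/ is a mid vowel in word-final position, so it raises to [i]. /roizangemde/ → roizangemdi.

roizangemdi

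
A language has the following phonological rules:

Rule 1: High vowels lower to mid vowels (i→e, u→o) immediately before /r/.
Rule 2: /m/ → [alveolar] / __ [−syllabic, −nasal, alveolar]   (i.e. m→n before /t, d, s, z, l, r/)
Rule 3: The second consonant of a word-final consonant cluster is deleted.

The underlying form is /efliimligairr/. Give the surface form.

efliinligaer

Rule 1 (pre-rhotic lowering): /i/ is a high vowel immediately before /r/, so it lowers to [e]. /efliimligairr/ → efliimligaerr.
Rule 2 (nasal place assimilation): /m/ precedes the alveolar consonant /l/, so it assimilates in place to [n]. /efliimligaerr/ → efliinligaerr.
Rule 3 (final cluster simplification): /r/ is the second consonant of a word-final cluster /rr/, so it deletes. /efliinligaerr/ → efliinligaer.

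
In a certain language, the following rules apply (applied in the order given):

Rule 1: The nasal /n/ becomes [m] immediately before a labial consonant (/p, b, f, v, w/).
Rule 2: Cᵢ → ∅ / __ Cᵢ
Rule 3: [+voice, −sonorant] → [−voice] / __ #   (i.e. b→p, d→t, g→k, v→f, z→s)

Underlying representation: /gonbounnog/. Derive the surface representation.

gombounok

Rule 1 (nasal place assimilation): /n/ precedes the labial consonant /b/, so it assimilates in place to [m]. /gonbounnog/ → gombounnog.
Rule 2 (degemination): /nn/ is a geminate; the first /n/ deletes. /gombounnog/ → gombounog.
Rule 3 (final devoicing): /g/ is a voiced obstruent in word-final position, so it devoices to [k]. /gombounog/ → gombounok.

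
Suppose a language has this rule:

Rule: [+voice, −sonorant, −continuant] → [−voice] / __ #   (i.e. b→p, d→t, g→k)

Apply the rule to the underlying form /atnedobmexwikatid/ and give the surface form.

Scanning /atnedobmexwikatid/: /d/ at position 5 is not in the conditioning environment; /b/ at position 7 is not in the conditioning environment; /d/ is a voiced stop in word-final position, so it devoices to [t].
Result: [atnedobmexwikatit].

atnedobmexwikatit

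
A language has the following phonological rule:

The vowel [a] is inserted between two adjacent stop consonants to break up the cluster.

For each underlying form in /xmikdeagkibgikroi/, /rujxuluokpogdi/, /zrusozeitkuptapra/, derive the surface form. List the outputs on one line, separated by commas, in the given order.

/xmikdeagkibgikroi/: /k/ and /d/ form a stop–stop cluster, so [a] is inserted between them. /g/ and /k/ form a stop–stop cluster, so [a] is inserted between them. /b/ and /g/ form a stop–stop cluster, so [a] is inserted between them. → [xmikadeagakibagikroi].
/rujxuluokpogdi/: /k/ and /p/ form a stop–stop cluster, so [a] is inserted between them. /g/ and /d/ form a stop–stop cluster, so [a] is inserted between them. → [rujxuluokapogadi].
/zrusozeitkuptapra/: /t/ and /k/ form a stop–stop cluster, so [a] is inserted between them. /p/ and /t/ form a stop–stop cluster, so [a] is inserted between them. → [zrusozeitakupatapra].

xmikadeagakibagikroi, rujxuluokapogadi, zrusozeitakupatapra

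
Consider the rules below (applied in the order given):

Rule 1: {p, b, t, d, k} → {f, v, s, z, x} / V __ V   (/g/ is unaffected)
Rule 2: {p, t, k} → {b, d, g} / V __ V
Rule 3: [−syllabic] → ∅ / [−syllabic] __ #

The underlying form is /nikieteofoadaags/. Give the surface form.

Rule 1 (intervocalic spirantization): /k/ is a stop between vowels /i/ and /i/, so it spirantizes to the fricative [x]. /t/ is a stop between vowels /e/ and /e/, so it spirantizes to the fricative [s]. /d/ is a stop between vowels /a/ and /a/, so it spirantizes to the fricative [z]. /nikieteofoadaags/ → nixieseofoazaags.
Rule 2 (intervocalic voicing): no segment meets the environment; /nixieseofoazaags/ is unchanged.
Rule 3 (final cluster simplification): /s/ is the second consonant of a word-final cluster /gs/, so it deletes. /nixieseofoazaags/ → nixieseofoazaag.

nixieseofoazaag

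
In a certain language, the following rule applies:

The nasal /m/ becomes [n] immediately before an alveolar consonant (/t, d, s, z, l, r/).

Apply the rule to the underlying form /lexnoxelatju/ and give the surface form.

No segment of /lexnoxelatju/ meets the structural description of the rule, so the form surfaces unchanged.

lexnoxelatju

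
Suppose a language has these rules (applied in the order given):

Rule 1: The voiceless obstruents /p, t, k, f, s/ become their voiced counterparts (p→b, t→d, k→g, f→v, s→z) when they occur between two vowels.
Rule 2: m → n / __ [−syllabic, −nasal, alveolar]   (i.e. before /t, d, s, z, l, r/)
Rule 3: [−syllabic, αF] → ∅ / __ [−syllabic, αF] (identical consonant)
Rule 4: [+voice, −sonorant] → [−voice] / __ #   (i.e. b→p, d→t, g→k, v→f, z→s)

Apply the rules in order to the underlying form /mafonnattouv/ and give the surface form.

mavonatouf

Rule 1 (intervocalic voicing): /f/ is a voiceless obstruent between vowels /a/ and /o/, so it voices to [v]. /mafonnattouv/ → mavonnattouv.
Rule 2 (nasal place assimilation): no segment meets the environment; /mavonnattouv/ is unchanged.
Rule 3 (degemination): /nn/ is a geminate; the first /n/ deletes. /tt/ is a geminate; the first /t/ deletes. /mavonnattouv/ → mavonatouv.
Rule 4 (final devoicing): /v/ is a voiced obstruent in word-final position, so it devoices to [f]. /mavonatouv/ → mavonatouf.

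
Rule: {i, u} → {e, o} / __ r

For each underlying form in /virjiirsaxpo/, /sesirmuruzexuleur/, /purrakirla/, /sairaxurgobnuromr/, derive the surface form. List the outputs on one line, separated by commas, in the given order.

verjiersaxpo, sesermoruzexuleor, porrakerla, saeraxorgobnoromr

/virjiirsaxpo/: /i/ is a high vowel immediately before /r/, so it lowers to [e]. /i/ is a high vowel immediately before /r/, so it lowers to [e]. → [verjiersaxpo].
/sesirmuruzexuleur/: /i/ is a high vowel immediately before /r/, so it lowers to [e]. /u/ is a high vowel immediately before /r/, so it lowers to [o]. /u/ is a high vowel immediately before /r/, so it lowers to [o]. → [sesermoruzexuleor].
/purrakirla/: /u/ is a high vowel immediately before /r/, so it lowers to [o]. /i/ is a high vowel immediately before /r/, so it lowers to [e]. → [porrakerla].
/sairaxurgobnuromr/: /i/ is a high vowel immediately before /r/, so it lowers to [e]. /u/ is a high vowel immediately before /r/, so it lowers to [o]. /u/ is a high vowel immediately before /r/, so it lowers to [o]. → [saeraxorgobnoromr].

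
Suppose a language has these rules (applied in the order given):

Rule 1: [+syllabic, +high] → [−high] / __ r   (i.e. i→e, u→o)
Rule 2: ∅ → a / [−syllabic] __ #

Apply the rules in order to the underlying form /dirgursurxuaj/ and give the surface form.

Rule 1 (pre-rhotic lowering): /i/ is a high vowel immediately before /r/, so it lowers to [e]. /u/ is a high vowel immediately before /r/, so it lowers to [o]. /u/ is a high vowel immediately before /r/, so it lowers to [o]. /dirgursurxuaj/ → dergorsorxuaj.
Rule 2 (final a-epenthesis): the form ends in the consonant /j/, so [a] is inserted word-finally. /dergorsorxuaj/ → dergorsorxuaja.

dergorsorxuaja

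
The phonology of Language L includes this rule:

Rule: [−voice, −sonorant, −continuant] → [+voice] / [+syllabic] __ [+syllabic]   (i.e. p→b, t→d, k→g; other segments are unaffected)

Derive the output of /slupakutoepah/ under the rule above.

/p/ is a voiceless stop between vowels /u/ and /a/, so it voices to [b].
/k/ is a voiceless stop between vowels /a/ and /u/, so it voices to [g].
/t/ is a voiceless stop between vowels /u/ and /o/, so it voices to [d].
/p/ is a voiceless stop between vowels /e/ and /a/, so it voices to [b].
Surface form: [slubagudoebah].

slubagudoebah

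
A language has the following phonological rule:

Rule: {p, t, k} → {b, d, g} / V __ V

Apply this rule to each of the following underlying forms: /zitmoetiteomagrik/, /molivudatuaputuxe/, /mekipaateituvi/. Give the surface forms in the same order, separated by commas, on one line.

zitmoedideomagrik, molivudaduabuduxe, megibaadeiduvi

/zitmoetiteomagrik/: /t/ is a voiceless stop between vowels /e/ and /i/, so it voices to [d]. /t/ is a voiceless stop between vowels /i/ and /e/, so it voices to [d]. → [zitmoedideomagrik].
/molivudatuaputuxe/: /t/ is a voiceless stop between vowels /a/ and /u/, so it voices to [d]. /p/ is a voiceless stop between vowels /a/ and /u/, so it voices to [b]. /t/ is a voiceless stop between vowels /u/ and /u/, so it voices to [d]. → [molivudaduabuduxe].
/mekipaateituvi/: /k/ is a voiceless stop between vowels /e/ and /i/, so it voices to [g]. /p/ is a voiceless stop between vowels /i/ and /a/, so it voices to [b]. /t/ is a voiceless stop between vowels /a/ and /e/, so it voices to [d]. /t/ is a voiceless stop between vowels /i/ and /u/, so it voices to [d]. → [megibaadeiduvi].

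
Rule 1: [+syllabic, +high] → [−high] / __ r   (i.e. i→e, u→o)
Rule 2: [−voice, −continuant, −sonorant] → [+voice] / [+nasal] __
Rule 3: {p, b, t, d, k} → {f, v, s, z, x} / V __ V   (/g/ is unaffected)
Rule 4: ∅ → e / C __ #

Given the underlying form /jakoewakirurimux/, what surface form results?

jaxoewaxerorimuxe

Rule 1 (pre-rhotic lowering): /i/ is a high vowel immediately before /r/, so it lowers to [e]. /u/ is a high vowel immediately before /r/, so it lowers to [o]. /jakoewakirurimux/ → jakoewakerorimux.
Rule 2 (post-nasal voicing): no segment meets the environment; /jakoewakerorimux/ is unchanged.
Rule 3 (intervocalic spirantization): /k/ is a stop between vowels /a/ and /o/, so it spirantizes to the fricative [x]. /k/ is a stop between vowels /a/ and /e/, so it spirantizes to the fricative [x]. /jakoewakerorimux/ → jaxoewaxerorimux.
Rule 4 (final e-epenthesis): the form ends in the consonant /x/, so [e] is inserted word-finally. /jaxoewaxerorimux/ → jaxoewaxerorimuxe.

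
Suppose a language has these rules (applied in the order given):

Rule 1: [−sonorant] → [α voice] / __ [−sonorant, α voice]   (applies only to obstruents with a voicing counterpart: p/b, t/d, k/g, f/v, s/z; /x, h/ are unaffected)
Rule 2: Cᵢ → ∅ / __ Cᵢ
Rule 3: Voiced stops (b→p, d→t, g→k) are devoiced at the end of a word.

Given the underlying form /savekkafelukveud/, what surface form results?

savekafelugveut

Rule 1 (regressive voicing assimilation): /k/ precedes the voiced obstruent /v/, so it voices to [g] by assimilation. /savekkafelukveud/ → savekkafelugveud.
Rule 2 (degemination): /kk/ is a geminate; the first /k/ deletes. /savekkafelugveud/ → savekafelugveud.
Rule 3 (final devoicing): /d/ is a voiced stop in word-final position, so it devoices to [t]. /savekafelugveud/ → savekafelugveut.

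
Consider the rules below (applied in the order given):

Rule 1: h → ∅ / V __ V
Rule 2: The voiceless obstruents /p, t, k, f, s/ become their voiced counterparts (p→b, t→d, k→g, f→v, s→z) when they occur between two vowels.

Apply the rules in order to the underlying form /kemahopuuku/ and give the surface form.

kemaobuugu

Rule 1 (intervocalic h-deletion): /h/ occurs between vowels /a/ and /o/, so it deletes. /kemahopuuku/ → kemaopuuku.
Rule 2 (intervocalic voicing): /p/ is a voiceless obstruent between vowels /o/ and /u/, so it voices to [b]. /k/ is a voiceless obstruent between vowels /u/ and /u/, so it voices to [g]. /kemaopuuku/ → kemaobuugu.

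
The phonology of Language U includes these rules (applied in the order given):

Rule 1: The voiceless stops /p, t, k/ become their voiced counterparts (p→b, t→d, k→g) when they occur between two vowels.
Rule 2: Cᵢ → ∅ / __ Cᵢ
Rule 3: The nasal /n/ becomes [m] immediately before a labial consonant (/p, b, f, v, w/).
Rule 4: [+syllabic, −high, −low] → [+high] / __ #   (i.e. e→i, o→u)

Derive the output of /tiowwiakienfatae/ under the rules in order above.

Rule 1 (intervocalic voicing): /k/ is a voiceless stop between vowels /a/ and /i/, so it voices to [g]. /t/ is a voiceless stop between vowels /a/ and /a/, so it voices to [d]. /tiowwiakienfatae/ → tiowwiagienfadae.
Rule 2 (degemination): /ww/ is a geminate; the first /w/ deletes. /tiowwiagienfadae/ → tiowiagienfadae.
Rule 3 (nasal place assimilation): /n/ precedes the labial consonant /f/, so it assimilates in place to [m]. /tiowiagienfadae/ → tiowiagiemfadae.
Rule 4 (final vowel raising): /e/ is a mid vowel in word-final position, so it raises to [i]. /tiowiagiemfadae/ → tiowiagiemfadai.

tiowiagiemfadai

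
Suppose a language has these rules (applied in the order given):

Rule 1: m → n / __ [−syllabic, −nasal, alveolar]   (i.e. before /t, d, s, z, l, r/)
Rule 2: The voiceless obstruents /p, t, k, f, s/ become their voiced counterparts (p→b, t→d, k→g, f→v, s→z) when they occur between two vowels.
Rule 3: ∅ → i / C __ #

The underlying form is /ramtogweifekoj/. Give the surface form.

Rule 1 (nasal place assimilation): /m/ precedes the alveolar consonant /t/, so it assimilates in place to [n]. /ramtogweifekoj/ → rantogweifekoj.
Rule 2 (intervocalic voicing): /f/ is a voiceless obstruent between vowels /i/ and /e/, so it voices to [v]. /k/ is a voiceless obstruent between vowels /e/ and /o/, so it voices to [g]. /rantogweifekoj/ → rantogweivegoj.
Rule 3 (final i-epenthesis): the form ends in the consonant /j/, so [i] is inserted word-finally. /rantogweivegoj/ → rantogweivegoji.

rantogweivegoji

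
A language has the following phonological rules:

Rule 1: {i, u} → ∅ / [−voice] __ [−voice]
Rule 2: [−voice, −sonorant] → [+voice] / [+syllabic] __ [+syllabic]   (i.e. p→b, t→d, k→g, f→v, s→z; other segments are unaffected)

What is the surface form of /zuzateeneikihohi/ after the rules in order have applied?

zuzadeeneikhohi

Rule 1 (high vowel syncope): /i/ is a high vowel flanked by voiceless consonants /k/ and /h/, so it deletes. /zuzateeneikihohi/ → zuzateeneikhohi.
Rule 2 (intervocalic voicing): /t/ is a voiceless obstruent between vowels /a/ and /e/, so it voices to [d]. /zuzateeneikhohi/ → zuzadeeneikhohi.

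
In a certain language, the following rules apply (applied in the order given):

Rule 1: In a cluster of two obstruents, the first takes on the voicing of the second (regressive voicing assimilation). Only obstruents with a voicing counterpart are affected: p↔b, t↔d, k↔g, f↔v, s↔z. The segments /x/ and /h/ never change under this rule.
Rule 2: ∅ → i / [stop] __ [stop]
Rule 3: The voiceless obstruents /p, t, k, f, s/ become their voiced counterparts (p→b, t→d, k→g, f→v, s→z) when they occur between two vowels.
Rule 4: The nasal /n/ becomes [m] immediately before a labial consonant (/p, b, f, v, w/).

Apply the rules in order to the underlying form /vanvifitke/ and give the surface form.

Rule 1 (regressive voicing assimilation): no segment meets the environment; /vanvifitke/ is unchanged.
Rule 2 (stop-cluster i-epenthesis): /t/ and /k/ form a stop–stop cluster, so [i] is inserted between them. /vanvifitke/ → vanvifitike.
Rule 3 (intervocalic voicing): /f/ is a voiceless obstruent between vowels /i/ and /i/, so it voices to [v]. /t/ is a voiceless obstruent between vowels /i/ and /i/, so it voices to [d]. /k/ is a voiceless obstruent between vowels /i/ and /e/, so it voices to [g]. /vanvifitike/ → vanvividige.
Rule 4 (nasal place assimilation): /n/ precedes the labial consonant /v/, so it assimilates in place to [m]. /vanvividige/ → vamvividige.

vamvividige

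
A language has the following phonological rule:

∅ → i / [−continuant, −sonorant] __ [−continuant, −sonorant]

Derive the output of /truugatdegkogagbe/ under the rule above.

/t/ and /d/ form a stop–stop cluster, so [i] is inserted between them.
/g/ and /k/ form a stop–stop cluster, so [i] is inserted between them.
/g/ and /b/ form a stop–stop cluster, so [i] is inserted between them.
Surface form: [truugatidegikogagibe].

truugatidegikogagibe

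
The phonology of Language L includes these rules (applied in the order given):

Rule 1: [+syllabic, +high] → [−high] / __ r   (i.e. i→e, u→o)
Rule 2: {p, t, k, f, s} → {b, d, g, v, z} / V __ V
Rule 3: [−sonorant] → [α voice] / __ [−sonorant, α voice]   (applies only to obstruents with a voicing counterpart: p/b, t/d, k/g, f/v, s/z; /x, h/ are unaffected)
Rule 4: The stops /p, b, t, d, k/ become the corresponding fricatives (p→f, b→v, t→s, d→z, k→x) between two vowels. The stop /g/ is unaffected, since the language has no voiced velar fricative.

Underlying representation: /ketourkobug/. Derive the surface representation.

Rule 1 (pre-rhotic lowering): /u/ is a high vowel immediately before /r/, so it lowers to [o]. /ketourkobug/ → ketoorkobug.
Rule 2 (intervocalic voicing): /t/ is a voiceless obstruent between vowels /e/ and /o/, so it voices to [d]. /ketoorkobug/ → kedoorkobug.
Rule 3 (regressive voicing assimilation): no segment meets the environment; /kedoorkobug/ is unchanged.
Rule 4 (intervocalic spirantization): /d/ is a stop between vowels /e/ and /o/, so it spirantizes to the fricative [z]. /b/ is a stop between vowels /o/ and /u/, so it spirantizes to the fricative [v]. /kedoorkobug/ → kezoorkovug.

kezoorkovug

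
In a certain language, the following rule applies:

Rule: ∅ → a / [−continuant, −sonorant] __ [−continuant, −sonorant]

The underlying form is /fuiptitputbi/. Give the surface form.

fuipatitaputabi

/p/ and /t/ form a stop–stop cluster, so [a] is inserted between them.
/t/ and /p/ form a stop–stop cluster, so [a] is inserted between them.
/t/ and /b/ form a stop–stop cluster, so [a] is inserted between them.
Surface form: [fuipatitaputabi].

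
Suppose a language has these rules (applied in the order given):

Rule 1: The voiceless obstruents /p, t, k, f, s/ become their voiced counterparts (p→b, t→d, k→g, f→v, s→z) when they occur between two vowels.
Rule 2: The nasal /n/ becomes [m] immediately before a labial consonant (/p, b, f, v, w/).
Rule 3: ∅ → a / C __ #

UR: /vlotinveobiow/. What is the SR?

Rule 1 (intervocalic voicing): /t/ is a voiceless obstruent between vowels /o/ and /i/, so it voices to [d]. /vlotinveobiow/ → vlodinveobiow.
Rule 2 (nasal place assimilation): /n/ precedes the labial consonant /v/, so it assimilates in place to [m]. /vlodinveobiow/ → vlodimveobiow.
Rule 3 (final a-epenthesis): the form ends in the consonant /w/, so [a] is inserted word-finally. /vlodimveobiow/ → vlodimveobiowa.

vlodimveobiowa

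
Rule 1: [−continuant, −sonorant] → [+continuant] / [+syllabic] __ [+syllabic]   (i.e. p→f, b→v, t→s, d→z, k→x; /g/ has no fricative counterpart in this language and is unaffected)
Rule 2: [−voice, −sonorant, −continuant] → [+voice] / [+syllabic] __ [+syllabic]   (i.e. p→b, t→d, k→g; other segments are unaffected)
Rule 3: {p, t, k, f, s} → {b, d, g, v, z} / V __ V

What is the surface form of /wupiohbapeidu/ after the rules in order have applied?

Rule 1 (intervocalic spirantization): /p/ is a stop between vowels /u/ and /i/, so it spirantizes to the fricative [f]. /p/ is a stop between vowels /a/ and /e/, so it spirantizes to the fricative [f]. /d/ is a stop between vowels /i/ and /u/, so it spirantizes to the fricative [z]. /wupiohbapeidu/ → wufiohbafeizu.
Rule 2 (intervocalic voicing): no segment meets the environment; /wufiohbafeizu/ is unchanged.
Rule 3 (intervocalic voicing): /f/ is a voiceless obstruent between vowels /u/ and /i/, so it voices to [v]. /f/ is a voiceless obstruent between vowels /a/ and /e/, so it voices to [v]. /wufiohbafeizu/ → wuviohbaveizu.

wuviohbaveizu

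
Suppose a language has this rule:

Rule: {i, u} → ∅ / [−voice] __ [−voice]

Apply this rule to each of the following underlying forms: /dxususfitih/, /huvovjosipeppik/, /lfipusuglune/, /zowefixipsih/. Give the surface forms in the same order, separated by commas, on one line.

dxssfth, huvovjospeppk, lfpsuglune, zowefxpsh

/dxususfitih/: /u/ is a high vowel flanked by voiceless consonants /x/ and /s/, so it deletes. /u/ is a high vowel flanked by voiceless consonants /s/ and /s/, so it deletes. /i/ is a high vowel flanked by voiceless consonants /f/ and /t/, so it deletes. /i/ is a high vowel flanked by voiceless consonants /t/ and /h/, so it deletes. → [dxssfth].
/huvovjosipeppik/: /i/ is a high vowel flanked by voiceless consonants /s/ and /p/, so it deletes. /i/ is a high vowel flanked by voiceless consonants /p/ and /k/, so it deletes. → [huvovjospeppk].
/lfipusuglune/: /i/ is a high vowel flanked by voiceless consonants /f/ and /p/, so it deletes. /u/ is a high vowel flanked by voiceless consonants /p/ and /s/, so it deletes. → [lfpsuglune].
/zowefixipsih/: /i/ is a high vowel flanked by voiceless consonants /f/ and /x/, so it deletes. /i/ is a high vowel flanked by voiceless consonants /x/ and /p/, so it deletes. /i/ is a high vowel flanked by voiceless consonants /s/ and /h/, so it deletes. → [zowefxpsh].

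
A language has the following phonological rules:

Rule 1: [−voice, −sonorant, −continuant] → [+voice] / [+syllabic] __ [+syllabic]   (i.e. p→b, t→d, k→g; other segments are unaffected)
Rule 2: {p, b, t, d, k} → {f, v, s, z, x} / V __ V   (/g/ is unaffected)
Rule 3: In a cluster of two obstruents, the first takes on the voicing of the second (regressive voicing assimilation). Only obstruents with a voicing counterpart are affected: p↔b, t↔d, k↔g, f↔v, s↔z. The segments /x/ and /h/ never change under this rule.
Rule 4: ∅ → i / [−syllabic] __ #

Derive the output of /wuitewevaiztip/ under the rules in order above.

wuizewevaistipi

Rule 1 (intervocalic voicing): /t/ is a voiceless stop between vowels /i/ and /e/, so it voices to [d]. /wuitewevaiztip/ → wuidewevaiztip.
Rule 2 (intervocalic spirantization): /d/ is a stop between vowels /i/ and /e/, so it spirantizes to the fricative [z]. /wuidewevaiztip/ → wuizewevaiztip.
Rule 3 (regressive voicing assimilation): /z/ precedes the voiceless obstruent /t/, so it devoices to [s] by assimilation. /wuizewevaiztip/ → wuizewevaistip.
Rule 4 (final i-epenthesis): the form ends in the consonant /p/, so [i] is inserted word-finally. /wuizewevaistip/ → wuizewevaistipi.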